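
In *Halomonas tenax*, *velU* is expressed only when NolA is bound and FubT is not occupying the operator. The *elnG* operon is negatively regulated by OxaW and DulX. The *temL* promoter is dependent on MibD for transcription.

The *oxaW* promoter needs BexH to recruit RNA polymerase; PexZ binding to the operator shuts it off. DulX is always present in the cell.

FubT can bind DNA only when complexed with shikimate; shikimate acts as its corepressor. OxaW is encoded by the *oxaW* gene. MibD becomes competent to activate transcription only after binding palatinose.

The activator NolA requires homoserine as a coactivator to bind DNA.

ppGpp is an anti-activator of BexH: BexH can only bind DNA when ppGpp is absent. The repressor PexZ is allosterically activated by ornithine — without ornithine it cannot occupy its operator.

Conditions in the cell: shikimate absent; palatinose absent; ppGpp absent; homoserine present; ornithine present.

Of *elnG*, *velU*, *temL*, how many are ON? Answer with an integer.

Ornithine is present, so PexZ is active.
ppGpp is absent, so BexH is active.
With repressor PexZ bound, *oxaW* is not transcribed.
So OxaW is not produced.
DulX is produced constitutively and is active.
With repressor DulX bound, *elnG* is not transcribed.
→ *elnG* is OFF.
Homoserine is present, so NolA is active.
Shikimate is absent, so FubT is inactive.
No repressor is bound and NolA is active, so *velU* is transcribed.
→ *velU* is ON.
Palatinose is absent, so MibD is inactive.
Required activator MibD is absent, so *temL* is not transcribed.
→ *temL* is OFF.
1 of the 3 genes is transcribed.

1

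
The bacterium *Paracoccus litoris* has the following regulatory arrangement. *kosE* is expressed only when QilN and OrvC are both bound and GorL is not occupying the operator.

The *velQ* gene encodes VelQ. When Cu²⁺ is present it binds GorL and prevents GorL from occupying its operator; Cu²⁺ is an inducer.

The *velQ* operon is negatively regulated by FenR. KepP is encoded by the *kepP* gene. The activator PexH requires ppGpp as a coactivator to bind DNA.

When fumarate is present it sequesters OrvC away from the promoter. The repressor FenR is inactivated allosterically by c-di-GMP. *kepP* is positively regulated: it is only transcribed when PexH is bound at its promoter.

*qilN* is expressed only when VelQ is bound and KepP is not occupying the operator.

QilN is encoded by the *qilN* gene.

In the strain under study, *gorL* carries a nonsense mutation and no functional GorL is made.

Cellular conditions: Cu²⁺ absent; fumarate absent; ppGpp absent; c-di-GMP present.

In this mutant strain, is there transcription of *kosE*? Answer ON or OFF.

GorL is non-functional in this strain, so it has no effect.
ppGpp is absent, so PexH is inactive.
Required activator PexH is absent, so *kepP* is not transcribed.
So KepP is not produced.
c-di-GMP is present, so FenR is inactive.
With no repressor bound, *velQ* is transcribed.
So VelQ is produced and active.
No repressor is bound and VelQ is active, so *qilN* is transcribed.
So QilN is produced and active.
Fumarate is absent, so OrvC is active.
No repressor is bound and QilN and OrvC are active, so *kosE* is transcribed.

ON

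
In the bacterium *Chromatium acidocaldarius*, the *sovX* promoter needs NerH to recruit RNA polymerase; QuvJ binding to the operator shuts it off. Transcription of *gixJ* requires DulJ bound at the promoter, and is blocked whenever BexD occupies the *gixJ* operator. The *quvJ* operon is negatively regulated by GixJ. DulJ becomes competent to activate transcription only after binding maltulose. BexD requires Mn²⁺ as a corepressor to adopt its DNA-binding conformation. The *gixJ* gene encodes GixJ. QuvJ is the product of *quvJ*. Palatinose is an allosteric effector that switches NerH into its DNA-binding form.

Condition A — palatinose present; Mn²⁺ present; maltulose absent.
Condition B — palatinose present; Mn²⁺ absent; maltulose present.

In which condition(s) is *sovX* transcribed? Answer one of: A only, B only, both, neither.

B only

Condition A:
Palatinose is present, so NerH is active.
Mn²⁺ is present, so BexD is active.
Maltulose is absent, so DulJ is inactive.
With repressor BexD bound, *gixJ* is not transcribed.
So GixJ is not produced.
With no repressor bound, *quvJ* is transcribed.
So QuvJ is produced and active.
With repressor QuvJ bound, *sovX* is not transcribed.
→ *sovX* is OFF in A.
Condition B:
Palatinose is present, so NerH is active.
Mn²⁺ is absent, so BexD is inactive.
Maltulose is present, so DulJ is active.
No repressor is bound and DulJ is active, so *gixJ* is transcribed.
So GixJ is produced and active.
With repressor GixJ bound, *quvJ* is not transcribed.
So QuvJ is not produced.
No repressor is bound and NerH is active, so *sovX* is transcribed.
→ *sovX* is ON in B.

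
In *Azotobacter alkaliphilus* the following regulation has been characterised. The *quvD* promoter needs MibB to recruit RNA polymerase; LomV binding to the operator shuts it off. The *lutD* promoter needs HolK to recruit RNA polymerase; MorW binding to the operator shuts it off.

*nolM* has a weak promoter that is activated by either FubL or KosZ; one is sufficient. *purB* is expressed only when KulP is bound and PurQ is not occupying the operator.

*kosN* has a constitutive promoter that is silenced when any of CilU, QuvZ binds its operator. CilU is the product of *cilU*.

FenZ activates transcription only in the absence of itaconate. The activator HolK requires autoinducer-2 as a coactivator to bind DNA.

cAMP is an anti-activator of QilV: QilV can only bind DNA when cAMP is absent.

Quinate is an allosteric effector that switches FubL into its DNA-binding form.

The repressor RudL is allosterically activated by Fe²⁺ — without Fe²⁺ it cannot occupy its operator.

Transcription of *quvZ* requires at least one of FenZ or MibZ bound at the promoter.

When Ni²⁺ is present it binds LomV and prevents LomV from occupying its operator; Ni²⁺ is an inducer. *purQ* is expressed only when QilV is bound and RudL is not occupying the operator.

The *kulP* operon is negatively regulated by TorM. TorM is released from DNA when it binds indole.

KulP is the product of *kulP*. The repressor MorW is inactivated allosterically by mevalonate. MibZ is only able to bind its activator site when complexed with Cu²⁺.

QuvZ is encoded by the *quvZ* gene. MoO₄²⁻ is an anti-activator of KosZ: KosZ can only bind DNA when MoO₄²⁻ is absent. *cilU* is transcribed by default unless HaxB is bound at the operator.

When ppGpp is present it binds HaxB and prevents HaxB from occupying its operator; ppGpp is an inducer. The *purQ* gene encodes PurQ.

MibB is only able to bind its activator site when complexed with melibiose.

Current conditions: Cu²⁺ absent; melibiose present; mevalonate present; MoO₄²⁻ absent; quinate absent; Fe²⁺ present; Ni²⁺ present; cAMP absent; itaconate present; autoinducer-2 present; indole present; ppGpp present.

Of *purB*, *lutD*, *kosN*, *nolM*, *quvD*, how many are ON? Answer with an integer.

cAMP is absent, so QilV is active.
Fe²⁺ is present, so RudL is active.
With repressor RudL bound, *purQ* is not transcribed.
So PurQ is not produced.
Indole is present, so TorM is inactive.
With no repressor bound, *kulP* is transcribed.
So KulP is produced and active.
No repressor is bound and KulP is active, so *purB* is transcribed.
→ *purB* is ON.
Autoinducer-2 is present, so HolK is active.
Mevalonate is present, so MorW is inactive.
No repressor is bound and HolK is active, so *lutD* is transcribed.
→ *lutD* is ON.
ppGpp is present, so HaxB is inactive.
With no repressor bound, *cilU* is transcribed.
So CilU is produced and active.
Itaconate is present, so FenZ is inactive.
Cu²⁺ is absent, so MibZ is inactive.
No activator is available at the *quvZ* promoter, so *quvZ* is not transcribed.
So QuvZ is not produced.
With repressor CilU bound, *kosN* is not transcribed.
→ *kosN* is OFF.
Quinate is absent, so FubL is inactive.
MoO₄²⁻ is absent, so KosZ is active.
Activator KosZ is present, so *nolM* is transcribed.
→ *nolM* is ON.
Melibiose is present, so MibB is active.
Ni²⁺ is present, so LomV is inactive.
No repressor is bound and MibB is active, so *quvD* is transcribed.
→ *quvD* is ON.
4 of the 5 genes are transcribed.

4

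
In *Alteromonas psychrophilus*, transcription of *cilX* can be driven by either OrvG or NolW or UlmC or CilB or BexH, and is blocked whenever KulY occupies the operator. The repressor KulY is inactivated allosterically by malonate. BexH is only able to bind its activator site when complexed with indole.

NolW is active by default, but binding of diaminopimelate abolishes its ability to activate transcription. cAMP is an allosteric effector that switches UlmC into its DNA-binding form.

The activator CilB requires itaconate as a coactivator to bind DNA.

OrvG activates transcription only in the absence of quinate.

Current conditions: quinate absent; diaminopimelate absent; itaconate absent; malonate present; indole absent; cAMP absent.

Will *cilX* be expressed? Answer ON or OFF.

ON

Quinate is absent, so OrvG is active.
Diaminopimelate is absent, so NolW is active.
Malonate is present, so KulY is inactive.
cAMP is absent, so UlmC is inactive.
Itaconate is absent, so CilB is inactive.
Indole is absent, so BexH is inactive.
Activator OrvG is present, so *cilX* is transcribed.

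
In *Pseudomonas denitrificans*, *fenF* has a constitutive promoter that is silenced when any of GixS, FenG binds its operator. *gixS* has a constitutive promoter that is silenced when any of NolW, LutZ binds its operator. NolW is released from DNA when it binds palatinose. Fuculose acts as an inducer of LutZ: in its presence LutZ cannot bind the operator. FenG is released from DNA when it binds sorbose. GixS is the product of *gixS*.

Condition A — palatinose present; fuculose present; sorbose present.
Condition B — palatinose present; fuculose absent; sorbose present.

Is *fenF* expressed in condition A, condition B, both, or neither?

Condition A:
Palatinose is present, so NolW is inactive.
Fuculose is present, so LutZ is inactive.
With no repressor bound, *gixS* is transcribed.
So GixS is produced and active.
Sorbose is present, so FenG is inactive.
With repressor GixS bound, *fenF* is not transcribed.
→ *fenF* is OFF in A.
Condition B:
Palatinose is present, so NolW is inactive.
Fuculose is absent, so LutZ is active.
With repressor LutZ bound, *gixS* is not transcribed.
So GixS is not produced.
Sorbose is present, so FenG is inactive.
With no repressor bound, *fenF* is transcribed.
→ *fenF* is ON in B.

B only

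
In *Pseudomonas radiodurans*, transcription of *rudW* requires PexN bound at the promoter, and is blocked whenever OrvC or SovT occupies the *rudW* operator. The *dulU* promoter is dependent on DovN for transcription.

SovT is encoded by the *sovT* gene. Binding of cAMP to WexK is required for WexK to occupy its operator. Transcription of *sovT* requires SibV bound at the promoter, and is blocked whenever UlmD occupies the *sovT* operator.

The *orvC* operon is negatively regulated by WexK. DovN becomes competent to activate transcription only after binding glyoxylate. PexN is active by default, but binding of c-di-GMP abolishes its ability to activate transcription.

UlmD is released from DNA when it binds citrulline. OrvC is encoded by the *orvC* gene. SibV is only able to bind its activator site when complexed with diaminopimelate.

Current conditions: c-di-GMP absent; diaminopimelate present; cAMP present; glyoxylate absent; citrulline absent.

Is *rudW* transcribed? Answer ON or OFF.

c-di-GMP is absent, so PexN is active.
cAMP is present, so WexK is active.
With repressor WexK bound, *orvC* is not transcribed.
So OrvC is not produced.
Citrulline is absent, so UlmD is active.
Diaminopimelate is present, so SibV is active.
With repressor UlmD bound, *sovT* is not transcribed.
So SovT is not produced.
No repressor is bound and PexN is active, so *rudW* is transcribed.

ON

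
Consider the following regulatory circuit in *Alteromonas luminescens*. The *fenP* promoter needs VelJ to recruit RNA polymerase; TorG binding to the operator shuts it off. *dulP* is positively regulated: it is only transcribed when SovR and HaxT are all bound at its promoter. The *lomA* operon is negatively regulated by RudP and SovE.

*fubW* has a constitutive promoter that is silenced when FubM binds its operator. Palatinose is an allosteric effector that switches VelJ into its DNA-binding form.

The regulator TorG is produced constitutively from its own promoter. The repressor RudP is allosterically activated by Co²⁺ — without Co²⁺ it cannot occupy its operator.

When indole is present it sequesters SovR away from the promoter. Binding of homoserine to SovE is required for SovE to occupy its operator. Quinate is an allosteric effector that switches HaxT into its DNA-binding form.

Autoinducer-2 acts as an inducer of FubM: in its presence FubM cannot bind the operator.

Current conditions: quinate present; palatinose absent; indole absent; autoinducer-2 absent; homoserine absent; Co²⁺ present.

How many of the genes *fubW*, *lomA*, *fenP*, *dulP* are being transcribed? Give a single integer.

Autoinducer-2 is absent, so FubM is active.
With repressor FubM bound, *fubW* is not transcribed.
→ *fubW* is OFF.
Co²⁺ is present, so RudP is active.
Homoserine is absent, so SovE is inactive.
With repressor RudP bound, *lomA* is not transcribed.
→ *lomA* is OFF.
TorG is produced constitutively and is active.
Palatinose is absent, so VelJ is inactive.
With repressor TorG bound, *fenP* is not transcribed.
→ *fenP* is OFF.
Indole is absent, so SovR is active.
Quinate is present, so HaxT is active.
No repressor is bound and SovR and HaxT are active, so *dulP* is transcribed.
→ *dulP* is ON.
1 of the 4 genes is transcribed.

1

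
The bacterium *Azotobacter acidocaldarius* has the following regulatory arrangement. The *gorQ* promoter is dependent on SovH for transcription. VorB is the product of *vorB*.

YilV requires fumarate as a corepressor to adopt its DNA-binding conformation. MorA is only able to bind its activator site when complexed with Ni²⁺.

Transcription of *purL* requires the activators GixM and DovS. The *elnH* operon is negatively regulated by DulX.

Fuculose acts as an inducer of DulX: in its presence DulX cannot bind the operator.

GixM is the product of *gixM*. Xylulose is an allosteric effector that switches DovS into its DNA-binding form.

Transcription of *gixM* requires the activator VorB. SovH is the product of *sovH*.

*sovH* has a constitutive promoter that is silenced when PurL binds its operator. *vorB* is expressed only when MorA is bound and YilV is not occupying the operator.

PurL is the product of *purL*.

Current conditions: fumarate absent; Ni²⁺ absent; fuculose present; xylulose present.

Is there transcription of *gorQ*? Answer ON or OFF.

ON

Ni²⁺ is absent, so MorA is inactive.
Fumarate is absent, so YilV is inactive.
Required activator MorA is absent, so *vorB* is not transcribed.
So VorB is not produced.
Required activator VorB is absent, so *gixM* is not transcribed.
So GixM is not produced.
Xylulose is present, so DovS is active.
Required activator GixM is absent, so *purL* is not transcribed.
So PurL is not produced.
With no repressor bound, *sovH* is transcribed.
So SovH is produced and active.
No repressor is bound and SovH is active, so *gorQ* is transcribed.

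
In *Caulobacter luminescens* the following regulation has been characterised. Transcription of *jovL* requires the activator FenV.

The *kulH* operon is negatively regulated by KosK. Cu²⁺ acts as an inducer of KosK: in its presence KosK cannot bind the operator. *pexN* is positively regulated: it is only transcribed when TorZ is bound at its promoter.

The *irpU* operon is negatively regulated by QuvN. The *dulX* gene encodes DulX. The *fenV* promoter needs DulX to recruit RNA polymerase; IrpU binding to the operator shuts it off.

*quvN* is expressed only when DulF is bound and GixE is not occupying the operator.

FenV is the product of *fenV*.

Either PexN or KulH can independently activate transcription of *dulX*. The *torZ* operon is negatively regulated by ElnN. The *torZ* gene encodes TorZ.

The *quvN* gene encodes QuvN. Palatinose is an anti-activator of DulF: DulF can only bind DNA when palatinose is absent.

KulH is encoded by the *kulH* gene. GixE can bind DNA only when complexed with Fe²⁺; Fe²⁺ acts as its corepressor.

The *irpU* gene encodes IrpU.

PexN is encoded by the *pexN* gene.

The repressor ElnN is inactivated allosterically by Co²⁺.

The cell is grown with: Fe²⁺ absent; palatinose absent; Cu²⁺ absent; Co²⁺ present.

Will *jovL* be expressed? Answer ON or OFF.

Co²⁺ is present, so ElnN is inactive.
With no repressor bound, *torZ* is transcribed.
So TorZ is produced and active.
No repressor is bound and TorZ is active, so *pexN* is transcribed.
So PexN is produced and active.
Cu²⁺ is absent, so KosK is active.
With repressor KosK bound, *kulH* is not transcribed.
So KulH is not produced.
Activator PexN is present, so *dulX* is transcribed.
So DulX is produced and active.
Palatinose is absent, so DulF is active.
Fe²⁺ is absent, so GixE is inactive.
No repressor is bound and DulF is active, so *quvN* is transcribed.
So QuvN is produced and active.
With repressor QuvN bound, *irpU* is not transcribed.
So IrpU is not produced.
No repressor is bound and DulX is active, so *fenV* is transcribed.
So FenV is produced and active.
No repressor is bound and FenV is active, so *jovL* is transcribed.

ON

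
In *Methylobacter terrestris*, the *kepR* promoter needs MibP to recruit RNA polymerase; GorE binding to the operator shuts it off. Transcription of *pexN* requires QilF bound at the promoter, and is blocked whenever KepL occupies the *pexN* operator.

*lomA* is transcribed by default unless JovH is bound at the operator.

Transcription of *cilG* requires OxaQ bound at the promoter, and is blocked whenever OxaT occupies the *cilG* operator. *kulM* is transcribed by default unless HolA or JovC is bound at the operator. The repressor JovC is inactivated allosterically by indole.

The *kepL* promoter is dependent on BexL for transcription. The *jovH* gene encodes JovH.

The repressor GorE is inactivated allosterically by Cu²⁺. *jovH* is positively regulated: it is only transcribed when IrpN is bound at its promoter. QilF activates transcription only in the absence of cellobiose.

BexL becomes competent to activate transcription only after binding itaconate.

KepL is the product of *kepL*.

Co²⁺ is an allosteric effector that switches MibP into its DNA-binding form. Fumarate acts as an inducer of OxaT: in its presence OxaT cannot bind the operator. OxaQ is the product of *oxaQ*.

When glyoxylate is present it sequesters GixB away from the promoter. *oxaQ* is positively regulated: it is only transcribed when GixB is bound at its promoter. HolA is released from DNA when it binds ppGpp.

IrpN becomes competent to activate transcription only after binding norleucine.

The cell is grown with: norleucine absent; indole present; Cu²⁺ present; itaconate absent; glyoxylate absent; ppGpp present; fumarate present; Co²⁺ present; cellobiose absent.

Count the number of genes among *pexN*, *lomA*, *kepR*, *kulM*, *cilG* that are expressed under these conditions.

Cellobiose is absent, so QilF is active.
Itaconate is absent, so BexL is inactive.
Required activator BexL is absent, so *kepL* is not transcribed.
So KepL is not produced.
No repressor is bound and QilF is active, so *pexN* is transcribed.
→ *pexN* is ON.
Norleucine is absent, so IrpN is inactive.
Required activator IrpN is absent, so *jovH* is not transcribed.
So JovH is not produced.
With no repressor bound, *lomA* is transcribed.
→ *lomA* is ON.
Cu²⁺ is present, so GorE is inactive.
Co²⁺ is present, so MibP is active.
No repressor is bound and MibP is active, so *kepR* is transcribed.
→ *kepR* is ON.
ppGpp is present, so HolA is inactive.
Indole is present, so JovC is inactive.
With no repressor bound, *kulM* is transcribed.
→ *kulM* is ON.
Glyoxylate is absent, so GixB is active.
No repressor is bound and GixB is active, so *oxaQ* is transcribed.
So OxaQ is produced and active.
Fumarate is present, so OxaT is inactive.
No repressor is bound and OxaQ is active, so *cilG* is transcribed.
→ *cilG* is ON.
5 of the 5 genes are transcribed.

5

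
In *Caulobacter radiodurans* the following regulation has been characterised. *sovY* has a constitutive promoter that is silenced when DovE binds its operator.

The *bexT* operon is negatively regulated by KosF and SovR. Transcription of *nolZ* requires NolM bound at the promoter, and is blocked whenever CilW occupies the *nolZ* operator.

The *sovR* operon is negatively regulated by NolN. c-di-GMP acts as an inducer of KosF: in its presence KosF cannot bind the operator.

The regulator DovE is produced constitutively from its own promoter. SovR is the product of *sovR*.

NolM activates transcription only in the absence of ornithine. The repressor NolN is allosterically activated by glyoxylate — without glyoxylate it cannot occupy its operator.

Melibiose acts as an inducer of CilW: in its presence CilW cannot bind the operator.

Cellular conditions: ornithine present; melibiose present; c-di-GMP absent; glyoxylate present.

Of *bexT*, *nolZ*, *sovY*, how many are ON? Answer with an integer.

0

c-di-GMP is absent, so KosF is active.
Glyoxylate is present, so NolN is active.
With repressor NolN bound, *sovR* is not transcribed.
So SovR is not produced.
With repressor KosF bound, *bexT* is not transcribed.
→ *bexT* is OFF.
Melibiose is present, so CilW is inactive.
Ornithine is present, so NolM is inactive.
Required activator NolM is absent, so *nolZ* is not transcribed.
→ *nolZ* is OFF.
DovE is produced constitutively and is active.
With repressor DovE bound, *sovY* is not transcribed.
→ *sovY* is OFF.
0 of the 3 genes are transcribed.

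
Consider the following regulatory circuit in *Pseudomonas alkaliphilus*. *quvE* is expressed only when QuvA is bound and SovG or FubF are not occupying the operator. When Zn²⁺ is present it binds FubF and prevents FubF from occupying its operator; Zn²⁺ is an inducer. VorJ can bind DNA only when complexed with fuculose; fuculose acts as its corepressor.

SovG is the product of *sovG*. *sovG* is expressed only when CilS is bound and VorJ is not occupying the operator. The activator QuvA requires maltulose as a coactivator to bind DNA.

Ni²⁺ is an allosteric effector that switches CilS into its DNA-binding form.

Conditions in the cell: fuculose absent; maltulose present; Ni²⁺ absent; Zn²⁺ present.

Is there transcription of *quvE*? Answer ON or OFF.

ON

Ni²⁺ is absent, so CilS is inactive.
Fuculose is absent, so VorJ is inactive.
Required activator CilS is absent, so *sovG* is not transcribed.
So SovG is not produced.
Zn²⁺ is present, so FubF is inactive.
Maltulose is present, so QuvA is active.
No repressor is bound and QuvA is active, so *quvE* is transcribed.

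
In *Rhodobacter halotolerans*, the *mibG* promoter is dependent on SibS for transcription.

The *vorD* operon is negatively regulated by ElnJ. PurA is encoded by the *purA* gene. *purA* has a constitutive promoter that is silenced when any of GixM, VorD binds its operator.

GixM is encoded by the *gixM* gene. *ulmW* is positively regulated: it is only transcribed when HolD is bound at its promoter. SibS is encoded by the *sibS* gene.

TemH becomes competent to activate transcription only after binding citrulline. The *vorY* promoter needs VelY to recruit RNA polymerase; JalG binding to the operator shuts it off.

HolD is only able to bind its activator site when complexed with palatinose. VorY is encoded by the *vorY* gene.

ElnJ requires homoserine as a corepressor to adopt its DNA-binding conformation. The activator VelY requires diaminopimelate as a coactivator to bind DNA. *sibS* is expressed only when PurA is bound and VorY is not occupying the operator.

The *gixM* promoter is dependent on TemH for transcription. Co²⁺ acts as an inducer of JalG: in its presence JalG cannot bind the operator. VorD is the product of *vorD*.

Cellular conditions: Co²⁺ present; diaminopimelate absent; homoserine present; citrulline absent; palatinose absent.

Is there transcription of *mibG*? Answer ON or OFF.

Citrulline is absent, so TemH is inactive.
Required activator TemH is absent, so *gixM* is not transcribed.
So GixM is not produced.
Homoserine is present, so ElnJ is active.
With repressor ElnJ bound, *vorD* is not transcribed.
So VorD is not produced.
With no repressor bound, *purA* is transcribed.
So PurA is produced and active.
Diaminopimelate is absent, so VelY is inactive.
Co²⁺ is present, so JalG is inactive.
Required activator VelY is absent, so *vorY* is not transcribed.
So VorY is not produced.
No repressor is bound and PurA is active, so *sibS* is transcribed.
So SibS is produced and active.
No repressor is bound and SibS is active, so *mibG* is transcribed.

ON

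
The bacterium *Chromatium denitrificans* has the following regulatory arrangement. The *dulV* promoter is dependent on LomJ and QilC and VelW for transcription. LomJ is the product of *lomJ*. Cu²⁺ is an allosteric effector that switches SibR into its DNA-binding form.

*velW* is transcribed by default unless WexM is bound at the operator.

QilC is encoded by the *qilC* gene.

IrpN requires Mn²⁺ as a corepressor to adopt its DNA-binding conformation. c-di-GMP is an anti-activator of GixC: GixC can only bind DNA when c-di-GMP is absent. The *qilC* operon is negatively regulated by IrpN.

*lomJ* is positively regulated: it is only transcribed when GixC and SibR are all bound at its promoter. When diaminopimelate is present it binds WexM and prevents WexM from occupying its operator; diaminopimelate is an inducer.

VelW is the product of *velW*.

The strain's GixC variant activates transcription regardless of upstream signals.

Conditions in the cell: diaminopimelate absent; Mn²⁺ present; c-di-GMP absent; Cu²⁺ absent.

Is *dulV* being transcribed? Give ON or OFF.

OFF

GixC is constitutively active in this strain.
Cu²⁺ is absent, so SibR is inactive.
Required activator SibR is absent, so *lomJ* is not transcribed.
So LomJ is not produced.
Mn²⁺ is present, so IrpN is active.
With repressor IrpN bound, *qilC* is not transcribed.
So QilC is not produced.
Diaminopimelate is absent, so WexM is active.
With repressor WexM bound, *velW* is not transcribed.
So VelW is not produced.
Required activator LomJ is absent, so *dulV* is not transcribed.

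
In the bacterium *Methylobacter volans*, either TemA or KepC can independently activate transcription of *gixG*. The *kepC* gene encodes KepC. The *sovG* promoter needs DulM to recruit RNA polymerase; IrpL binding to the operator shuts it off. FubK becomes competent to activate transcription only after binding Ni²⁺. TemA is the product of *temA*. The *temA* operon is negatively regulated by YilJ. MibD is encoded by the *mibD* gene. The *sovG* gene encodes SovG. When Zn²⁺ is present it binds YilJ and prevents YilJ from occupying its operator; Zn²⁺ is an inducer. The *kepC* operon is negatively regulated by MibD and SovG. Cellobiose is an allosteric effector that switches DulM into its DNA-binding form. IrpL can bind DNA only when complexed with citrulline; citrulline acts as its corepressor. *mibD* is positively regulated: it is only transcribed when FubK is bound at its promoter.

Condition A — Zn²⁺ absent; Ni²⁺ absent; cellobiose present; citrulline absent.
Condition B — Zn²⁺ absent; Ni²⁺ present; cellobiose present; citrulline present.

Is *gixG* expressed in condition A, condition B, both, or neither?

Condition A:
Zn²⁺ is absent, so YilJ is active.
With repressor YilJ bound, *temA* is not transcribed.
So TemA is not produced.
Ni²⁺ is absent, so FubK is inactive.
Required activator FubK is absent, so *mibD* is not transcribed.
So MibD is not produced.
Cellobiose is present, so DulM is active.
Citrulline is absent, so IrpL is inactive.
No repressor is bound and DulM is active, so *sovG* is transcribed.
So SovG is produced and active.
With repressor SovG bound, *kepC* is not transcribed.
So KepC is not produced.
No activator is available at the *gixG* promoter, so *gixG* is not transcribed.
→ *gixG* is OFF in A.
Condition B:
Zn²⁺ is absent, so YilJ is active.
With repressor YilJ bound, *temA* is not transcribed.
So TemA is not produced.
Ni²⁺ is present, so FubK is active.
No repressor is bound and FubK is active, so *mibD* is transcribed.
So MibD is produced and active.
Cellobiose is present, so DulM is active.
Citrulline is present, so IrpL is active.
With repressor IrpL bound, *sovG* is not transcribed.
So SovG is not produced.
With repressor MibD bound, *kepC* is not transcribed.
So KepC is not produced.
No activator is available at the *gixG* promoter, so *gixG* is not transcribed.
→ *gixG* is OFF in B.

neither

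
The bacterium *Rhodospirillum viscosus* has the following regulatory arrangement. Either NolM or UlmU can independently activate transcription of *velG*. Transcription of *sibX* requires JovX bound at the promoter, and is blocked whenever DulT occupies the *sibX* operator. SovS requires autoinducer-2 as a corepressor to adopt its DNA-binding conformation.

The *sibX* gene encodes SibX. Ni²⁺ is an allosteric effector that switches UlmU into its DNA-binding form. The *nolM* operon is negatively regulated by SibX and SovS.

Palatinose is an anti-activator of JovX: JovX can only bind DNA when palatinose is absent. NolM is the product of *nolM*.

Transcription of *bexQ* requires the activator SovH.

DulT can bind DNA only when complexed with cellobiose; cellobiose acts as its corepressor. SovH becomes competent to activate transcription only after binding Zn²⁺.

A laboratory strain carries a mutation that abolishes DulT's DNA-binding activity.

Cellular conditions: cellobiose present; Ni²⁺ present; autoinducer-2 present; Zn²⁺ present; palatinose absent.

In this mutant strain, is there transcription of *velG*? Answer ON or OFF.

ON

Palatinose is absent, so JovX is active.
DulT is non-functional in this strain, so it has no effect.
No repressor is bound and JovX is active, so *sibX* is transcribed.
So SibX is produced and active.
Autoinducer-2 is present, so SovS is active.
With repressor SibX bound, *nolM* is not transcribed.
So NolM is not produced.
Ni²⁺ is present, so UlmU is active.
Activator UlmU is present, so *velG* is transcribed.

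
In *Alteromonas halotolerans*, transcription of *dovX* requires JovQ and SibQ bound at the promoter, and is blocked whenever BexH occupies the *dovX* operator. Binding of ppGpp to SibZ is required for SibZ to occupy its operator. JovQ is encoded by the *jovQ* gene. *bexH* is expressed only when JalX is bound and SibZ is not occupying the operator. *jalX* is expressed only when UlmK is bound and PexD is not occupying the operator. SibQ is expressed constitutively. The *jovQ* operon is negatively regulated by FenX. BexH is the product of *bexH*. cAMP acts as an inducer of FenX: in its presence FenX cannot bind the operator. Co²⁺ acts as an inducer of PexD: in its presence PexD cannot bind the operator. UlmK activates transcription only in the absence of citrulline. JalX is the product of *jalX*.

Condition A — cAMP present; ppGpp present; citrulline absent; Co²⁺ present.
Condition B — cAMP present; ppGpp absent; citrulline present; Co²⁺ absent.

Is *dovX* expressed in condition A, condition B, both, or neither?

Condition A:
cAMP is present, so FenX is inactive.
With no repressor bound, *jovQ* is transcribed.
So JovQ is produced and active.
SibQ is produced constitutively and is active.
ppGpp is present, so SibZ is active.
Citrulline is absent, so UlmK is active.
Co²⁺ is present, so PexD is inactive.
No repressor is bound and UlmK is active, so *jalX* is transcribed.
So JalX is produced and active.
With repressor SibZ bound, *bexH* is not transcribed.
So BexH is not produced.
No repressor is bound and JovQ and SibQ are active, so *dovX* is transcribed.
→ *dovX* is ON in A.
Condition B:
cAMP is present, so FenX is inactive.
With no repressor bound, *jovQ* is transcribed.
So JovQ is produced and active.
SibQ is produced constitutively and is active.
ppGpp is absent, so SibZ is inactive.
Citrulline is present, so UlmK is inactive.
Co²⁺ is absent, so PexD is active.
With repressor PexD bound, *jalX* is not transcribed.
So JalX is not produced.
Required activator JalX is absent, so *bexH* is not transcribed.
So BexH is not produced.
No repressor is bound and JovQ and SibQ are active, so *dovX* is transcribed.
→ *dovX* is ON in B.

both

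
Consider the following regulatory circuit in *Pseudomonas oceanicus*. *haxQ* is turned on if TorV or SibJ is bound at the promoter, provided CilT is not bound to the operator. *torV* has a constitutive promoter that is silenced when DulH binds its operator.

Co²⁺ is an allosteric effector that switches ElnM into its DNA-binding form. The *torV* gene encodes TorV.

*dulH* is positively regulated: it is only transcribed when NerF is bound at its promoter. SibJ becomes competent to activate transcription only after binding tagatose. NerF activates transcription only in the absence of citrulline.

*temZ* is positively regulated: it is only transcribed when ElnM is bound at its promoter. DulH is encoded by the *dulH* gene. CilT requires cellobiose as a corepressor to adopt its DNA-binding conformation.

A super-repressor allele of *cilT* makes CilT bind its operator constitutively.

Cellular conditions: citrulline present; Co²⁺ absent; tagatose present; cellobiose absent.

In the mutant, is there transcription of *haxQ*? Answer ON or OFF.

Citrulline is present, so NerF is inactive.
Required activator NerF is absent, so *dulH* is not transcribed.
So DulH is not produced.
With no repressor bound, *torV* is transcribed.
So TorV is produced and active.
CilT is constitutively active in this strain.
Tagatose is present, so SibJ is active.
With repressor CilT bound, *haxQ* is not transcribed.

OFF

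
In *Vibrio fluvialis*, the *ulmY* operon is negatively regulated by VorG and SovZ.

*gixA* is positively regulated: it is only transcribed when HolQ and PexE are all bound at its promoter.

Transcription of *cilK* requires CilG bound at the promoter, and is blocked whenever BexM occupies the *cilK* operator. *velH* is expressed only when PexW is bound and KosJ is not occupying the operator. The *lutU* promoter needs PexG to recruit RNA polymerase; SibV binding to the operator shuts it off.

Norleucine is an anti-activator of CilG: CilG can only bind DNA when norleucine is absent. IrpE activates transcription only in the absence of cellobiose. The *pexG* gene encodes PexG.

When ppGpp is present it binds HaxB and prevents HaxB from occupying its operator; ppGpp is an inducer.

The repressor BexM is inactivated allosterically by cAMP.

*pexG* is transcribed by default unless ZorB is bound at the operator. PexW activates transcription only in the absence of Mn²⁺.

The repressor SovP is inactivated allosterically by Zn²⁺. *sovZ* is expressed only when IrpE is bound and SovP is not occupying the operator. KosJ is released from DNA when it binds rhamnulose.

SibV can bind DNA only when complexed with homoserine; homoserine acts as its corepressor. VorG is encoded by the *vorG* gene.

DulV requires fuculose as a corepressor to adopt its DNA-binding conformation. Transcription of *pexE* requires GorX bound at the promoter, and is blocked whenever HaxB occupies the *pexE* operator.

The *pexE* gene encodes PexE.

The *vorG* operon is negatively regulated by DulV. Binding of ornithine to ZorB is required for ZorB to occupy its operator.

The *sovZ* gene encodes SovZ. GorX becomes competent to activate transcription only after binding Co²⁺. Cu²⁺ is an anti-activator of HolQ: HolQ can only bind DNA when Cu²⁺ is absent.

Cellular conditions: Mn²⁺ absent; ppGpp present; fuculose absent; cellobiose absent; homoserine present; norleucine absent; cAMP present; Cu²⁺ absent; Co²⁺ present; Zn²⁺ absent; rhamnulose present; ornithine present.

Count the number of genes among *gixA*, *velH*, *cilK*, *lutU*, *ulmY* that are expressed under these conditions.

3

Cu²⁺ is absent, so HolQ is active.
ppGpp is present, so HaxB is inactive.
Co²⁺ is present, so GorX is active.
No repressor is bound and GorX is active, so *pexE* is transcribed.
So PexE is produced and active.
No repressor is bound and HolQ and PexE are active, so *gixA* is transcribed.
→ *gixA* is ON.
Rhamnulose is present, so KosJ is inactive.
Mn²⁺ is absent, so PexW is active.
No repressor is bound and PexW is active, so *velH* is transcribed.
→ *velH* is ON.
Norleucine is absent, so CilG is active.
cAMP is present, so BexM is inactive.
No repressor is bound and CilG is active, so *cilK* is transcribed.
→ *cilK* is ON.
Homoserine is present, so SibV is active.
Ornithine is present, so ZorB is active.
With repressor ZorB bound, *pexG* is not transcribed.
So PexG is not produced.
With repressor SibV bound, *lutU* is not transcribed.
→ *lutU* is OFF.
Fuculose is absent, so DulV is inactive.
With no repressor bound, *vorG* is transcribed.
So VorG is produced and active.
Zn²⁺ is absent, so SovP is active.
Cellobiose is absent, so IrpE is active.
With repressor SovP bound, *sovZ* is not transcribed.
So SovZ is not produced.
With repressor VorG bound, *ulmY* is not transcribed.
→ *ulmY* is OFF.
3 of the 5 genes are transcribed.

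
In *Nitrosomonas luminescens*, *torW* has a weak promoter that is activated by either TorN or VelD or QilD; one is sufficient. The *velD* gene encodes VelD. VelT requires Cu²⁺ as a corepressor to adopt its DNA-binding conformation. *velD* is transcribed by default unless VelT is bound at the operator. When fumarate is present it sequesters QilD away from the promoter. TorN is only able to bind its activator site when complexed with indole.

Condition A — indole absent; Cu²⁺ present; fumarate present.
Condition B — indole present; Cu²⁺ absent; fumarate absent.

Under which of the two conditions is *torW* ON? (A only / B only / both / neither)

Condition A:
Indole is absent, so TorN is inactive.
Cu²⁺ is present, so VelT is active.
With repressor VelT bound, *velD* is not transcribed.
So VelD is not produced.
Fumarate is present, so QilD is inactive.
No activator is available at the *torW* promoter, so *torW* is not transcribed.
→ *torW* is OFF in A.
Condition B:
Indole is present, so TorN is active.
Cu²⁺ is absent, so VelT is inactive.
With no repressor bound, *velD* is transcribed.
So VelD is produced and active.
Fumarate is absent, so QilD is active.
Activator TorN is present, so *torW* is transcribed.
→ *torW* is ON in B.

B only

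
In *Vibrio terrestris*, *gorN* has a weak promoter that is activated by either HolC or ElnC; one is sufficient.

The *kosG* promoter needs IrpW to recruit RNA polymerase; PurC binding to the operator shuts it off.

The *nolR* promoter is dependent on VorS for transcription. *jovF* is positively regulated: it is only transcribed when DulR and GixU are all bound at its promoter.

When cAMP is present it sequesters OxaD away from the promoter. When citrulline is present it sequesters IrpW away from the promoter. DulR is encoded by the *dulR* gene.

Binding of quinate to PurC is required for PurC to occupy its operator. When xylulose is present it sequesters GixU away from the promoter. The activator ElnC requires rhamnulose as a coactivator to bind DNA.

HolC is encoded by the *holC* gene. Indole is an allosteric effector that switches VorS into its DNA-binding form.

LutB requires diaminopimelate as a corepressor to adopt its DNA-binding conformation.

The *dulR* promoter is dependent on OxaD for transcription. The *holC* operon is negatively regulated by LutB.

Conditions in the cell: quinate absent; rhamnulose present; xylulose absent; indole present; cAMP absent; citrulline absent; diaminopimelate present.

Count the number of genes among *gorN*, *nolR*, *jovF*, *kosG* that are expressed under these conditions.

4

Diaminopimelate is present, so LutB is active.
With repressor LutB bound, *holC* is not transcribed.
So HolC is not produced.
Rhamnulose is present, so ElnC is active.
Activator ElnC is present, so *gorN* is transcribed.
→ *gorN* is ON.
Indole is present, so VorS is active.
No repressor is bound and VorS is active, so *nolR* is transcribed.
→ *nolR* is ON.
cAMP is absent, so OxaD is active.
No repressor is bound and OxaD is active, so *dulR* is transcribed.
So DulR is produced and active.
Xylulose is absent, so GixU is active.
No repressor is bound and DulR and GixU are active, so *jovF* is transcribed.
→ *jovF* is ON.
Citrulline is absent, so IrpW is active.
Quinate is absent, so PurC is inactive.
No repressor is bound and IrpW is active, so *kosG* is transcribed.
→ *kosG* is ON.
4 of the 4 genes are transcribed.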